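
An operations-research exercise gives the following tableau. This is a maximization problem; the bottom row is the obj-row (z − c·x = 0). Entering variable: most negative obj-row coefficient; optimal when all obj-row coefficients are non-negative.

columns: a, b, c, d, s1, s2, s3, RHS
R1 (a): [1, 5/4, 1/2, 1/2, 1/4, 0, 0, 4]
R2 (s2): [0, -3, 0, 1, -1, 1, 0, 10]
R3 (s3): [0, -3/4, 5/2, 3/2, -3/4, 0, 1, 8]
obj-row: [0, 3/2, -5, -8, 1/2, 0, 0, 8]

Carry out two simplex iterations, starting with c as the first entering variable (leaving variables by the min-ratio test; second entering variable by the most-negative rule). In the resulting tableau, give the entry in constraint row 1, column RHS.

Ratio test on column c — row 1: 4/(1/2) = 8; row 2: entry 0 ≤ 0; row 3: 8/(5/2) = 16/5. Minimum is 16/5 at row 3 (s3 leaves); pivot element 5/2.
Divide row 3 by 5/2; eliminate column c from the other rows.
Second iteration: most negative obj-row entry is -5 in column d, so d enters.
Ratio test on column d — row 1: (12/5)/(1/5) = 12; row 2: 10/1 = 10; row 3: (16/5)/(3/5) = 16/3. Minimum is 16/3 at row 3 (c leaves); pivot element 3/5.
Divide row 3 by 3/5; eliminate column d from the other rows.
After both pivots, the entry at constraint row 1, column RHS is 4/3.

4/3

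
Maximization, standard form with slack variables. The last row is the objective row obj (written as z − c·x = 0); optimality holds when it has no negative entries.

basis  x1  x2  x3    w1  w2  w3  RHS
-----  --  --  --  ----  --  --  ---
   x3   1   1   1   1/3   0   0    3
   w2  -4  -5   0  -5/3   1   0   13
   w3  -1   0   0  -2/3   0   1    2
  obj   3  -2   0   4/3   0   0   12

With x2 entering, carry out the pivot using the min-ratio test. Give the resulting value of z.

18

Ratio test on column x2 — row 1: 3/1 = 3; row 2: entry -5 ≤ 0; row 3: entry 0 ≤ 0. Minimum is 3 at row 1 (x3 leaves); pivot element 1.
Pivot on row 1; the obj-row RHS becomes 12 − (-2)·3 = 18.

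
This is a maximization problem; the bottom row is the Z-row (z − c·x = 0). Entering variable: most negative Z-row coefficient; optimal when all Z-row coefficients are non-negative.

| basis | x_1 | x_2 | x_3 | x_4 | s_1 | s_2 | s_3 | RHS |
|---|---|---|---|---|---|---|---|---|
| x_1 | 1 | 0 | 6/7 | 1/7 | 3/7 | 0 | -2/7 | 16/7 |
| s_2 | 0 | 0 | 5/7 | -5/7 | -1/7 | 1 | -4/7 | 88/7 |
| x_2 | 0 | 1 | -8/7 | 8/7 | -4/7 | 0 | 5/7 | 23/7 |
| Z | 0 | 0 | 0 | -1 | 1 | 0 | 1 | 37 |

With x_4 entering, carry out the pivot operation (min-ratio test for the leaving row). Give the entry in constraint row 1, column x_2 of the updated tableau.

-1/8

Ratio test on column x_4 — row 1: (16/7)/(1/7) = 16; row 2: entry -5/7 ≤ 0; row 3: (23/7)/(8/7) = 23/8. Minimum is 23/8 at row 3 (x_2 leaves); pivot element 8/7.
Divide row 3 by 8/7; eliminate column x_4 from the other rows.
Row 1 update in column x_2: 0 − (1/7)·(7/8) = -1/8.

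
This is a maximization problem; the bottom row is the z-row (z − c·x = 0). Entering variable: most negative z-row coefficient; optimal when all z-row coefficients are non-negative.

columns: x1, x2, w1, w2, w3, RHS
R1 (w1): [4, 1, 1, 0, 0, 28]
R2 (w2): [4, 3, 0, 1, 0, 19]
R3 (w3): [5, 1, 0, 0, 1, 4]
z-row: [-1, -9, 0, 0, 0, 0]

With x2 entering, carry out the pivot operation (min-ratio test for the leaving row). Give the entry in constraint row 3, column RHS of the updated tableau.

4

Ratio test on column x2 — row 1: 28/1 = 28; row 2: 19/3 = 19/3; row 3: 4/1 = 4. Minimum is 4 at row 3 (w3 leaves); pivot element 1.
Divide row 3 by 1; eliminate column x2 from the other rows.
In the new row 3, the RHS entry is the old entry divided by the pivot: 4/1 = 4.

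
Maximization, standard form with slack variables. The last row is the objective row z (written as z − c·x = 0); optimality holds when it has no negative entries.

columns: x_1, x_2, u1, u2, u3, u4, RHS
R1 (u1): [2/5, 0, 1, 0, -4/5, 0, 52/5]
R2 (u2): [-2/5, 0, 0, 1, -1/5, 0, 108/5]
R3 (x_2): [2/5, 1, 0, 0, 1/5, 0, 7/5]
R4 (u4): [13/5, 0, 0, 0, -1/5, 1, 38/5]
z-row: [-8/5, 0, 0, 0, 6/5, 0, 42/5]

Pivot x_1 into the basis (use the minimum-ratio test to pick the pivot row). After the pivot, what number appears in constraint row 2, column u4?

2/13

Ratio test on column x_1 — row 1: (52/5)/(2/5) = 26; row 2: entry -2/5 ≤ 0; row 3: (7/5)/(2/5) = 7/2; row 4: (38/5)/(13/5) = 38/13. Minimum is 38/13 at row 4 (u4 leaves); pivot element 13/5.
Divide row 4 by 13/5; eliminate column x_1 from the other rows.
Row 2 update in column u4: 0 − (-2/5)·(5/13) = 2/13.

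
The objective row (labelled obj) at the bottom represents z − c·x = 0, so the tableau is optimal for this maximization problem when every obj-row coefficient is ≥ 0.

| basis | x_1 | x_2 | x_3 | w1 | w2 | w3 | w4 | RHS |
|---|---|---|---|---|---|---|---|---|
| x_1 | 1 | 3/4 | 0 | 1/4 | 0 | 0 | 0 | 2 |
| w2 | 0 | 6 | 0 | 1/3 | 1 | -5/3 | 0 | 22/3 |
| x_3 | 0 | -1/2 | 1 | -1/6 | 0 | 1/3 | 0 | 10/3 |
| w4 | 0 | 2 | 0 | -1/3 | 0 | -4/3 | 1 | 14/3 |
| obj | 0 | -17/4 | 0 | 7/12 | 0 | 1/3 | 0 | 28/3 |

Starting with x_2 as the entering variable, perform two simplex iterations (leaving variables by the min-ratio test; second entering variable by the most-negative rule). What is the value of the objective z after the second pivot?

284/15

Ratio test on column x_2 — row 1: 2/(3/4) = 8/3; row 2: (22/3)/6 = 11/9; row 3: entry -1/2 ≤ 0; row 4: (14/3)/2 = 7/3. Minimum is 11/9 at row 2 (w2 leaves); pivot element 6.
Pivot on row 2; the obj-row RHS becomes 28/3 − (-17/4)·(11/9) = 523/36.
Next entering variable (most negative obj-row entry -61/72): w3.
Ratio test on column w3 — row 1: (13/12)/(5/24) = 26/5; row 2: entry -5/18 ≤ 0; row 3: (71/18)/(7/36) = 142/7; row 4: entry -7/9 ≤ 0. Minimum is 26/5 at row 1 (x_1 leaves); pivot element 5/24.
After the second pivot the obj-row RHS is 523/36 − (-61/72)·(26/5) = 284/15.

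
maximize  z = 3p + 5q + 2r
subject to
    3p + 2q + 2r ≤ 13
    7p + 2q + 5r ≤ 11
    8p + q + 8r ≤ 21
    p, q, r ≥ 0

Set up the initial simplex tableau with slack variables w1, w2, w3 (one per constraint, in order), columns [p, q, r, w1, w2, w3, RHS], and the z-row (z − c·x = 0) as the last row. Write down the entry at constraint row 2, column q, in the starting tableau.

Constraint 2 has coefficient 2 on q.

2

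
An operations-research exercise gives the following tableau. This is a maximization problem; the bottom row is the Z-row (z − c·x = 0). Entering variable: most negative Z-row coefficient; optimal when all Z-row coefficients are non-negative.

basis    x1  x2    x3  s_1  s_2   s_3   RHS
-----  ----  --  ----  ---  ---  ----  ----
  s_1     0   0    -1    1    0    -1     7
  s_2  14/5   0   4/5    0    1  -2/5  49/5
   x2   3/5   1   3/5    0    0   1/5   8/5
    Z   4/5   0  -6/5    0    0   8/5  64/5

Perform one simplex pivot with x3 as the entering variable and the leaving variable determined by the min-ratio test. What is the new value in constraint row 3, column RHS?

8/3

Ratio test on column x3 — row 1: entry -1 ≤ 0; row 2: (49/5)/(4/5) = 49/4; row 3: (8/5)/(3/5) = 8/3. Minimum is 8/3 at row 3 (x2 leaves); pivot element 3/5.
Divide row 3 by 3/5; eliminate column x3 from the other rows.
In the new row 3, the RHS entry is the old entry divided by the pivot: (8/5)/(3/5) = 8/3.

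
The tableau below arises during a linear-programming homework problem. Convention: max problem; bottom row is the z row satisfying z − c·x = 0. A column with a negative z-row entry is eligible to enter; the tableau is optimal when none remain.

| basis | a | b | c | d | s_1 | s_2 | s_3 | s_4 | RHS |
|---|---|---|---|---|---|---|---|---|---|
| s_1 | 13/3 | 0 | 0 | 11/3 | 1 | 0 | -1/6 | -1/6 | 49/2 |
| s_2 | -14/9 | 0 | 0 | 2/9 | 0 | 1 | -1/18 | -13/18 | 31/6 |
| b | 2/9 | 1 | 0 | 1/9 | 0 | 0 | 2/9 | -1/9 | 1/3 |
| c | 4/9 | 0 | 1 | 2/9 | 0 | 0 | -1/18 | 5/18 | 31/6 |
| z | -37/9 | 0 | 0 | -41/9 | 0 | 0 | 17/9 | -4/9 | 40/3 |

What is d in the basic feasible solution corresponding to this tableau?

0

d is not in the basis, so in the current basic feasible solution d = 0.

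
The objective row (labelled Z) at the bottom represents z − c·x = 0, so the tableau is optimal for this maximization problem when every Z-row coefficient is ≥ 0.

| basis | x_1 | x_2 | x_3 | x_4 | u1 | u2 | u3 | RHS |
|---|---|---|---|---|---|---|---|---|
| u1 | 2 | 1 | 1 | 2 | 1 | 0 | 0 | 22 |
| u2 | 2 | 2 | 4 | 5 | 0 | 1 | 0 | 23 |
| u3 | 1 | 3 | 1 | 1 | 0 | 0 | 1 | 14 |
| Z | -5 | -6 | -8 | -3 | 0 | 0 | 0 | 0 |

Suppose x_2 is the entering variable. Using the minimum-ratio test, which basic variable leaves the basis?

u3

Column x_2 entries and ratios — u1: 22/1 = 22; u2: 23/2 = 23/2; u3: 14/3 = 14/3.
Smallest ratio is 14/3 in the row of u3, so u3 leaves.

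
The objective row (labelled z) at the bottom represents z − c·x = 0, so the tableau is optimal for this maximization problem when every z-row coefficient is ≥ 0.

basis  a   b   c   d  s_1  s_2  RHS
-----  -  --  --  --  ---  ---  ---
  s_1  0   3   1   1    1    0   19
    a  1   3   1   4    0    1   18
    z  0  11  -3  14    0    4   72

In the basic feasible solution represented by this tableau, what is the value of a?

18

a is basic (row 2); its value is the RHS of that row, 18.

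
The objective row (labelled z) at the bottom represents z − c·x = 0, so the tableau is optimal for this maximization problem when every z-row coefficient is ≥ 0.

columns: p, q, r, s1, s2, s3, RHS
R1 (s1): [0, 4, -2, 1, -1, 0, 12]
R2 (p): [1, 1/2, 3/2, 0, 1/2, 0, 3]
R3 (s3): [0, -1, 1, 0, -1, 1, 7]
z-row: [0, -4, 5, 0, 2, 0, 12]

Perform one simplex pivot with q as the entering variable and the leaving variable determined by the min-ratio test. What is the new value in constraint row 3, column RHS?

Ratio test on column q — row 1: 12/4 = 3; row 2: 3/(1/2) = 6; row 3: entry -1 ≤ 0. Minimum is 3 at row 1 (s1 leaves); pivot element 4.
Divide row 1 by 4; eliminate column q from the other rows.
Row 3 update in column RHS: 7 − (-1)·3 = 10.

10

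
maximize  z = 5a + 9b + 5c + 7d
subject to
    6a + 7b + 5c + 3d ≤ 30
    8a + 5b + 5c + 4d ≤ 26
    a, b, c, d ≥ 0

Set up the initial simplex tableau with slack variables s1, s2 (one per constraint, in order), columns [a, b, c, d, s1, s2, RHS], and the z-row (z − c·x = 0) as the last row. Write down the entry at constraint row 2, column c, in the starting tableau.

5

Constraint 2 has coefficient 5 on c.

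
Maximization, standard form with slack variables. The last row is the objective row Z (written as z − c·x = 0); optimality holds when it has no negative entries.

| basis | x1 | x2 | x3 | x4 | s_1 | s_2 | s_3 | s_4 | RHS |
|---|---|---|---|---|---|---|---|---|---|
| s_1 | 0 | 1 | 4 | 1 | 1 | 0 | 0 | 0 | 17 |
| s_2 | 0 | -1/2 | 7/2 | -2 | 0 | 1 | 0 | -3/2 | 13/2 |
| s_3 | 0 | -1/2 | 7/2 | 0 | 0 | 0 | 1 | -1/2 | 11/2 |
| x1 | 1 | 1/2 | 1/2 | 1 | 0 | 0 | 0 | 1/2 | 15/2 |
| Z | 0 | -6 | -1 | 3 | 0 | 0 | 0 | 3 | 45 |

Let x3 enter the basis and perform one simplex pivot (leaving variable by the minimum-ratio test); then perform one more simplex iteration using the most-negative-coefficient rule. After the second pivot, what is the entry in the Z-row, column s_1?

43/11

Ratio test on column x3 — row 1: 17/4 = 17/4; row 2: (13/2)/(7/2) = 13/7; row 3: (11/2)/(7/2) = 11/7; row 4: (15/2)/(1/2) = 15. Minimum is 11/7 at row 3 (s_3 leaves); pivot element 7/2.
Divide row 3 by 7/2; eliminate column x3 from the other rows.
Second iteration: most negative Z-row entry is -43/7 in column x2, so x2 enters.
Ratio test on column x2 — row 1: (75/7)/(11/7) = 75/11; row 2: entry 0 ≤ 0; row 3: entry -1/7 ≤ 0; row 4: (47/7)/(4/7) = 47/4. Minimum is 75/11 at row 1 (s_1 leaves); pivot element 11/7.
Divide row 1 by 11/7; eliminate column x2 from the other rows.
After both pivots, the entry at the Z-row, column s_1 is 43/11.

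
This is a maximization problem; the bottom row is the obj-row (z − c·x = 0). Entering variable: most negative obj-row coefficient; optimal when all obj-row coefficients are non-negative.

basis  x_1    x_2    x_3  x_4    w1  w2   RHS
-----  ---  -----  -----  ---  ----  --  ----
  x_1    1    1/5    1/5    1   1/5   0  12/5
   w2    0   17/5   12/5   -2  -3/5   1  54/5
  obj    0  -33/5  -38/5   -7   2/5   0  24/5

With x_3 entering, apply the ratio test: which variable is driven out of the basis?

Column x_3 entries and ratios — x_1: (12/5)/(1/5) = 12; w2: (54/5)/(12/5) = 9/2.
Smallest ratio is 9/2 in the row of w2, so w2 leaves.

w2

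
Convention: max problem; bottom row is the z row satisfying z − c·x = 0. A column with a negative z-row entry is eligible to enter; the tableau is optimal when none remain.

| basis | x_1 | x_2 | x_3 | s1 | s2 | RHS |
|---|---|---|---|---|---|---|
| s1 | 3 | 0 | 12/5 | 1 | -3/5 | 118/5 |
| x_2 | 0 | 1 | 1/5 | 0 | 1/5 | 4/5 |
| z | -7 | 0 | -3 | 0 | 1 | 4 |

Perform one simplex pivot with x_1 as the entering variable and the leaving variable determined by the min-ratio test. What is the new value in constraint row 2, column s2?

Ratio test on column x_1 — row 1: (118/5)/3 = 118/15; row 2: entry 0 ≤ 0. Minimum is 118/15 at row 1 (s1 leaves); pivot element 3.
Divide row 1 by 3; eliminate column x_1 from the other rows.
Row 2 update in column s2: 1/5 − 0·(-1/5) = 1/5.

1/5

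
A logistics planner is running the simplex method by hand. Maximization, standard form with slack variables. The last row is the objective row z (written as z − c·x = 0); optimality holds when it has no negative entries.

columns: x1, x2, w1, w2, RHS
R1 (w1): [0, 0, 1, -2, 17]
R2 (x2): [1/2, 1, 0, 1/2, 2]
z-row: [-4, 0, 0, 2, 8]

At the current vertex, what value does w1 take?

w1 is basic (row 1); its value is the RHS of that row, 17.

17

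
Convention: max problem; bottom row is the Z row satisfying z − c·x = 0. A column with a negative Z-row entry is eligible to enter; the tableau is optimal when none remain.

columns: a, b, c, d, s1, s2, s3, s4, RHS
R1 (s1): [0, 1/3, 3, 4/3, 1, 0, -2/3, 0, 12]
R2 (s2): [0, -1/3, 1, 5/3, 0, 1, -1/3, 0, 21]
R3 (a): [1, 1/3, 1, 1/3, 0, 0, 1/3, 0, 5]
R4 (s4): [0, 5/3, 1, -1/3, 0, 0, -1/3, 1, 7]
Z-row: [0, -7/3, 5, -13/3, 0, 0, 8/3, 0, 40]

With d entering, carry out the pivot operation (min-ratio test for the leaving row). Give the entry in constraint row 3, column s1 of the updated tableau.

Ratio test on column d — row 1: 12/(4/3) = 9; row 2: 21/(5/3) = 63/5; row 3: 5/(1/3) = 15; row 4: entry -1/3 ≤ 0. Minimum is 9 at row 1 (s1 leaves); pivot element 4/3.
Divide row 1 by 4/3; eliminate column d from the other rows.
Row 3 update in column s1: 0 − (1/3)·(3/4) = -1/4.

-1/4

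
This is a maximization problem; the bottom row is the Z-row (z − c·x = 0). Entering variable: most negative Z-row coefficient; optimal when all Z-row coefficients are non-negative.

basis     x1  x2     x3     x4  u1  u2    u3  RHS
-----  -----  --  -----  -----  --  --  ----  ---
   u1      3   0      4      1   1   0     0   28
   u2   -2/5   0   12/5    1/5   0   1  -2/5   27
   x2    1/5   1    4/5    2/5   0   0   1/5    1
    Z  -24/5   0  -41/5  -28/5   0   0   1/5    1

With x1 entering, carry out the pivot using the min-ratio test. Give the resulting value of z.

Ratio test on column x1 — row 1: 28/3 = 28/3; row 2: entry -2/5 ≤ 0; row 3: 1/(1/5) = 5. Minimum is 5 at row 3 (x2 leaves); pivot element 1/5.
Pivot on row 3; the Z-row RHS becomes 1 − (-24/5)·5 = 25.

25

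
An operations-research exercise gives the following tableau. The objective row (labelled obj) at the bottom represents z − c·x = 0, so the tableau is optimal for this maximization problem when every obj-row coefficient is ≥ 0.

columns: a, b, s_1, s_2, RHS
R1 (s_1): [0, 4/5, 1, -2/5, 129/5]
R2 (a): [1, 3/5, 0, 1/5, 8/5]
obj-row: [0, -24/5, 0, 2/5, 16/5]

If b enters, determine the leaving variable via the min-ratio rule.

Column b entries and ratios — s_1: (129/5)/(4/5) = 129/4; a: (8/5)/(3/5) = 8/3.
Smallest ratio is 8/3 in the row of a, so a leaves.

a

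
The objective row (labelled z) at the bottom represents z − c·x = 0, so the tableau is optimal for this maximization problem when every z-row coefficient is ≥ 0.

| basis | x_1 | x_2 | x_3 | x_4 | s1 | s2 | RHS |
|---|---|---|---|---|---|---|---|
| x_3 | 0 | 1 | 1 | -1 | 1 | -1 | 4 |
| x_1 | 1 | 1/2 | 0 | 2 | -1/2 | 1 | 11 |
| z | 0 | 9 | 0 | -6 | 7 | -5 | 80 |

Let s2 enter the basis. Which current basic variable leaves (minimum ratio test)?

x_1

Column s2 entries and ratios — x_3: -1 ≤ 0, skip; x_1: 11/1 = 11.
Smallest ratio is 11 in the row of x_1, so x_1 leaves.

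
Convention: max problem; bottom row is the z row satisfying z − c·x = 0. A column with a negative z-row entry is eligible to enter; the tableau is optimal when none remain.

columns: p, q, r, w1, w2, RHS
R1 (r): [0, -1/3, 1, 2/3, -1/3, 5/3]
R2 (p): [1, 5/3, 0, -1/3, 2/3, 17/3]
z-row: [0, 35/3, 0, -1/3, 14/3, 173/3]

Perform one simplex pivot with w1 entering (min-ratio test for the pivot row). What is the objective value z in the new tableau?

117/2

Ratio test on column w1 — row 1: (5/3)/(2/3) = 5/2; row 2: entry -1/3 ≤ 0. Minimum is 5/2 at row 1 (r leaves); pivot element 2/3.
Pivot on row 1; the z-row RHS becomes 173/3 − (-1/3)·(5/2) = 117/2.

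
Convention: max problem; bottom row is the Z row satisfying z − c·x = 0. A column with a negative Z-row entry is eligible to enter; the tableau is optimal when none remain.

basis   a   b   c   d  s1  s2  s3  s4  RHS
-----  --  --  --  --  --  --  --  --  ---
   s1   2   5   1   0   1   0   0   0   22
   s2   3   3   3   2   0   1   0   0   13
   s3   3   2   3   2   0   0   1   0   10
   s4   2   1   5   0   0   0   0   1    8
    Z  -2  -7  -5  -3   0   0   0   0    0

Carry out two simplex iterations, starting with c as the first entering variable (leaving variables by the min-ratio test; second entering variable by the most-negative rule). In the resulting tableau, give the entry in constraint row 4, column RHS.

11/12

Ratio test on column c — row 1: 22/1 = 22; row 2: 13/3 = 13/3; row 3: 10/3 = 10/3; row 4: 8/5 = 8/5. Minimum is 8/5 at row 4 (s4 leaves); pivot element 5.
Divide row 4 by 5; eliminate column c from the other rows.
Second iteration: most negative Z-row entry is -6 in column b, so b enters.
Ratio test on column b — row 1: (102/5)/(24/5) = 17/4; row 2: (41/5)/(12/5) = 41/12; row 3: (26/5)/(7/5) = 26/7; row 4: (8/5)/(1/5) = 8. Minimum is 41/12 at row 2 (s2 leaves); pivot element 12/5.
Divide row 2 by 12/5; eliminate column b from the other rows.
After both pivots, the entry at constraint row 4, column RHS is 11/12.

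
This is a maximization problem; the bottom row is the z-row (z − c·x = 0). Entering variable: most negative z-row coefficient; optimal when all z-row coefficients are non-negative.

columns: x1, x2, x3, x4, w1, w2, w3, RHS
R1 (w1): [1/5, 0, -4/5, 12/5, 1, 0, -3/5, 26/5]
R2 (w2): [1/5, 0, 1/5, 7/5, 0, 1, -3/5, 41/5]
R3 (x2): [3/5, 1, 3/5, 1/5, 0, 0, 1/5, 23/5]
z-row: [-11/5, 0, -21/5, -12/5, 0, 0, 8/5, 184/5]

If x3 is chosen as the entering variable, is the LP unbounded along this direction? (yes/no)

Column x3 has positive entries in row(s) 2, 3, so the ratio test bounds it — not unbounded.

no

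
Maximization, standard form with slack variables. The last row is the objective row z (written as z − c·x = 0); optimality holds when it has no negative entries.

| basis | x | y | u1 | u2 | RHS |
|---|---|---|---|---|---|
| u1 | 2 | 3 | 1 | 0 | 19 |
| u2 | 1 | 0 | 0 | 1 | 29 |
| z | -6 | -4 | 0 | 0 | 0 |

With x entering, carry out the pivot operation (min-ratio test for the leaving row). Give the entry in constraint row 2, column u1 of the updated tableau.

Ratio test on column x — row 1: 19/2 = 19/2; row 2: 29/1 = 29. Minimum is 19/2 at row 1 (u1 leaves); pivot element 2.
Divide row 1 by 2; eliminate column x from the other rows.
Row 2 update in column u1: 0 − 1·(1/2) = -1/2.

-1/2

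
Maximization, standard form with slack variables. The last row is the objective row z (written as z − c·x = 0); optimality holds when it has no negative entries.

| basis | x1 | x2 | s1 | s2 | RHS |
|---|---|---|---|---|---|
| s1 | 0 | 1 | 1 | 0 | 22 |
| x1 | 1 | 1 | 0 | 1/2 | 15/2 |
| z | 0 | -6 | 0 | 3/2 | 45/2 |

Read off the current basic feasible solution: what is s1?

s1 is basic (row 1); its value is the RHS of that row, 22.

22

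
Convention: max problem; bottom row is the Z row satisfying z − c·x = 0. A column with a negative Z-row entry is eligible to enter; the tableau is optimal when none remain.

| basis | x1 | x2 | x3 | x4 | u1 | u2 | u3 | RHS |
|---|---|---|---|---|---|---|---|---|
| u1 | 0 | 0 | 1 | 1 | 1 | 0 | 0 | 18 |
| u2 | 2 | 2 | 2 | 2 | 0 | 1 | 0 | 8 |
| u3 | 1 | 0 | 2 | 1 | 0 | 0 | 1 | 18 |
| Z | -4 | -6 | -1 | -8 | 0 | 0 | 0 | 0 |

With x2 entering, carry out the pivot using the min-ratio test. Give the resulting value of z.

24

Ratio test on column x2 — row 1: entry 0 ≤ 0; row 2: 8/2 = 4; row 3: entry 0 ≤ 0. Minimum is 4 at row 2 (u2 leaves); pivot element 2.
Pivot on row 2; the Z-row RHS becomes 0 − (-6)·4 = 24.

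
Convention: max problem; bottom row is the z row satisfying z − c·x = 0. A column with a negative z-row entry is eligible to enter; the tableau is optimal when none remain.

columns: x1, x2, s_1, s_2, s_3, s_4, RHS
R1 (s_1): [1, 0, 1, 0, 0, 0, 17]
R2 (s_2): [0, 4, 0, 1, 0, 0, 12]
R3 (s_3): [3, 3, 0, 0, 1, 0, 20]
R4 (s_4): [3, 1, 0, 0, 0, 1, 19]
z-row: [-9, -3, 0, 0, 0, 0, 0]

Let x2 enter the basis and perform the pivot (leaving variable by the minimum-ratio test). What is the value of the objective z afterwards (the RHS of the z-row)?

9

Ratio test on column x2 — row 1: entry 0 ≤ 0; row 2: 12/4 = 3; row 3: 20/3 = 20/3; row 4: 19/1 = 19. Minimum is 3 at row 2 (s_2 leaves); pivot element 4.
Pivot on row 2; the z-row RHS becomes 0 − (-3)·3 = 9.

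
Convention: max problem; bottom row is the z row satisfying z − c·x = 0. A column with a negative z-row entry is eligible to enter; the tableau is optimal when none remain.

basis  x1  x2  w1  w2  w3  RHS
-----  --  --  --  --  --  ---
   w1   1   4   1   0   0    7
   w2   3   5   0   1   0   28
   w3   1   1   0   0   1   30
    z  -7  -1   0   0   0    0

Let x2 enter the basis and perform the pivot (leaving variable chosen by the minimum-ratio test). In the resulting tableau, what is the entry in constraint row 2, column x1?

Ratio test on column x2 — row 1: 7/4 = 7/4; row 2: 28/5 = 28/5; row 3: 30/1 = 30. Minimum is 7/4 at row 1 (w1 leaves); pivot element 4.
Divide row 1 by 4; eliminate column x2 from the other rows.
Row 2 update in column x1: 3 − 5·(1/4) = 7/4.

7/4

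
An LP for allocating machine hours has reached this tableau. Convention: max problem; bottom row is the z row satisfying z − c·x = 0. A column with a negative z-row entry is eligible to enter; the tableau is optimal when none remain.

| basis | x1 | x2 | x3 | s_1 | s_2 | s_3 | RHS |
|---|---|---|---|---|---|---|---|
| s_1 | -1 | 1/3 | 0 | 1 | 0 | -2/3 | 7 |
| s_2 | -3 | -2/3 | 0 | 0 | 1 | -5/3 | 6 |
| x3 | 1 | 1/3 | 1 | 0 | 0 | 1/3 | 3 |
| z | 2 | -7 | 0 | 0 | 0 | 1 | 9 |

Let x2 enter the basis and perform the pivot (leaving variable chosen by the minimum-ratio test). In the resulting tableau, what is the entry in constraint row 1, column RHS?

4

Ratio test on column x2 — row 1: 7/(1/3) = 21; row 2: entry -2/3 ≤ 0; row 3: 3/(1/3) = 9. Minimum is 9 at row 3 (x3 leaves); pivot element 1/3.
Divide row 3 by 1/3; eliminate column x2 from the other rows.
Row 1 update in column RHS: 7 − (1/3)·9 = 4.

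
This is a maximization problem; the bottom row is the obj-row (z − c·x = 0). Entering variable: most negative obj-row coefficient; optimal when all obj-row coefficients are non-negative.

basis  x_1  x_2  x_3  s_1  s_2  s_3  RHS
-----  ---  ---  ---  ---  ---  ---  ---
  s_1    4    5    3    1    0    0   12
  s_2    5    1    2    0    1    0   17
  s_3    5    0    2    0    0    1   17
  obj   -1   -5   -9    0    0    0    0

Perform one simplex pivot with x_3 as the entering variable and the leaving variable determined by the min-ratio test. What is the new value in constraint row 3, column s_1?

Ratio test on column x_3 — row 1: 12/3 = 4; row 2: 17/2 = 17/2; row 3: 17/2 = 17/2. Minimum is 4 at row 1 (s_1 leaves); pivot element 3.
Divide row 1 by 3; eliminate column x_3 from the other rows.
Row 3 update in column s_1: 0 − 2·(1/3) = -2/3.

-2/3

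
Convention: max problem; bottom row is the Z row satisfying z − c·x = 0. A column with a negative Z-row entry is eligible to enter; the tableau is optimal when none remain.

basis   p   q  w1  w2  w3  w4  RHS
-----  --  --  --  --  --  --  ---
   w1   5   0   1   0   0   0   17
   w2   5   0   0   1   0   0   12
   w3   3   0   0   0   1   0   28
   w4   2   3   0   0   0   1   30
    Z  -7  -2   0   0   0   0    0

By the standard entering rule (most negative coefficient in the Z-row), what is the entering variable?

Negative Z-row entries: p: -7, q: -2.
The most negative is -7 in column p, so p enters.

p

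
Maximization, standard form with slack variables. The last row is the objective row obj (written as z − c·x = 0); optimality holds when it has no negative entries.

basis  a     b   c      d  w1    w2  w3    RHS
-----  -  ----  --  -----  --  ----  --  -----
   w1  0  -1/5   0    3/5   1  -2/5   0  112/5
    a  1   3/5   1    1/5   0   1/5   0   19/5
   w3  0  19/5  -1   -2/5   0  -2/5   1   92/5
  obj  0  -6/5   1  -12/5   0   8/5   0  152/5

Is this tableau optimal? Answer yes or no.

The obj-row has a negative entry -12/5 in column d, so it is not optimal.

no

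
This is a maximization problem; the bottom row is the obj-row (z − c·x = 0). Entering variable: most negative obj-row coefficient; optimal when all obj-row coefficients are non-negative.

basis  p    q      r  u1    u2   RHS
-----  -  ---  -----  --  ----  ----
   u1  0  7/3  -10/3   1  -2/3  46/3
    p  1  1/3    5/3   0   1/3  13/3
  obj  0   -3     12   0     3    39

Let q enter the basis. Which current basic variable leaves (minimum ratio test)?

u1

Column q entries and ratios — u1: (46/3)/(7/3) = 46/7; p: (13/3)/(1/3) = 13.
Smallest ratio is 46/7 in the row of u1, so u1 leaves.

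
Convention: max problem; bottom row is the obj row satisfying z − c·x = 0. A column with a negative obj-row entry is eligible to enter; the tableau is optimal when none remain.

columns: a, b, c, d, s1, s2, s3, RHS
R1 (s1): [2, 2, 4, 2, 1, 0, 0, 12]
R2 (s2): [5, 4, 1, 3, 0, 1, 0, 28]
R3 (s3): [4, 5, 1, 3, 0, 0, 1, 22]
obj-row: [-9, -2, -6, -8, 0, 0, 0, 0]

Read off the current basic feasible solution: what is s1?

12

s1 is basic (row 1); its value is the RHS of that row, 12.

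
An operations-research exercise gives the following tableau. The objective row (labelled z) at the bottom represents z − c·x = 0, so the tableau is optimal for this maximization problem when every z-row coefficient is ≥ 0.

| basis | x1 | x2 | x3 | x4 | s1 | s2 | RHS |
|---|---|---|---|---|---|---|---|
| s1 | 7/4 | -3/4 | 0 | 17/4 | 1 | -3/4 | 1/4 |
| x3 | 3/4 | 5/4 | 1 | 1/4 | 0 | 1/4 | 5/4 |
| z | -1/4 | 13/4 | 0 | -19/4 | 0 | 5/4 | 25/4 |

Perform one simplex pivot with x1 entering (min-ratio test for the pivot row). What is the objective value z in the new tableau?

Ratio test on column x1 — row 1: (1/4)/(7/4) = 1/7; row 2: (5/4)/(3/4) = 5/3. Minimum is 1/7 at row 1 (s1 leaves); pivot element 7/4.
Pivot on row 1; the z-row RHS becomes 25/4 − (-1/4)·(1/7) = 44/7.

44/7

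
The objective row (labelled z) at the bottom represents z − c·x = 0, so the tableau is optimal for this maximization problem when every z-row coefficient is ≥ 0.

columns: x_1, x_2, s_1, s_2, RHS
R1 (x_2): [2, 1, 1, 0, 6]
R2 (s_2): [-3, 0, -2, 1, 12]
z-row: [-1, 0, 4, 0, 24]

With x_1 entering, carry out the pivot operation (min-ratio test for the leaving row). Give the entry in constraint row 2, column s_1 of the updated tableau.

Ratio test on column x_1 — row 1: 6/2 = 3; row 2: entry -3 ≤ 0. Minimum is 3 at row 1 (x_2 leaves); pivot element 2.
Divide row 1 by 2; eliminate column x_1 from the other rows.
Row 2 update in column s_1: -2 − (-3)·(1/2) = -1/2.

-1/2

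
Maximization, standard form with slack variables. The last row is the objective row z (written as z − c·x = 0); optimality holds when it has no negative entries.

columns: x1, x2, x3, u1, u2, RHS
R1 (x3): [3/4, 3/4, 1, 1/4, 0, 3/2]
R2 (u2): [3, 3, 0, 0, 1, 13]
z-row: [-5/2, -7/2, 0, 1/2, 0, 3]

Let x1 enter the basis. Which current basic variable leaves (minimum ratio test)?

Column x1 entries and ratios — x3: (3/2)/(3/4) = 2; u2: 13/3 = 13/3.
Smallest ratio is 2 in the row of x3, so x3 leaves.

x3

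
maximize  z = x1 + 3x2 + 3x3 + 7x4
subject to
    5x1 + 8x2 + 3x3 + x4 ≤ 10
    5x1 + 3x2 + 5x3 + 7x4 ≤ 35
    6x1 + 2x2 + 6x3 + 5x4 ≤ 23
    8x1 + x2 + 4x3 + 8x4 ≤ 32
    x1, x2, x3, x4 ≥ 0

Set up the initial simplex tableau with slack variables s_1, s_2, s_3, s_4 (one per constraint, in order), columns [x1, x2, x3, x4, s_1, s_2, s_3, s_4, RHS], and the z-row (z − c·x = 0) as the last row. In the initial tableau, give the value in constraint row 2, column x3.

Constraint 2 has coefficient 5 on x3.

5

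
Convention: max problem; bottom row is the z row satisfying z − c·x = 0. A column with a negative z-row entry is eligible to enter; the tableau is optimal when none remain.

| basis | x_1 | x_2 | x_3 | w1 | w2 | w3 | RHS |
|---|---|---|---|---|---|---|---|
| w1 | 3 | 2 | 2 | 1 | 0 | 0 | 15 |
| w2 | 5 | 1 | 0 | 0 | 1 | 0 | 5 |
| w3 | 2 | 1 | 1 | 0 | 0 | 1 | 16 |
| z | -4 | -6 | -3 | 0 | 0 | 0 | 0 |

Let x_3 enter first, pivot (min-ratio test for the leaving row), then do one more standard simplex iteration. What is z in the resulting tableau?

Ratio test on column x_3 — row 1: 15/2 = 15/2; row 2: entry 0 ≤ 0; row 3: 16/1 = 16. Minimum is 15/2 at row 1 (w1 leaves); pivot element 2.
Pivot on row 1; the z-row RHS becomes 0 − (-3)·(15/2) = 45/2.
Next entering variable (most negative z-row entry -3): x_2.
Ratio test on column x_2 — row 1: (15/2)/1 = 15/2; row 2: 5/1 = 5; row 3: entry 0 ≤ 0. Minimum is 5 at row 2 (w2 leaves); pivot element 1.
After the second pivot the z-row RHS is 45/2 − (-3)·5 = 75/2.

75/2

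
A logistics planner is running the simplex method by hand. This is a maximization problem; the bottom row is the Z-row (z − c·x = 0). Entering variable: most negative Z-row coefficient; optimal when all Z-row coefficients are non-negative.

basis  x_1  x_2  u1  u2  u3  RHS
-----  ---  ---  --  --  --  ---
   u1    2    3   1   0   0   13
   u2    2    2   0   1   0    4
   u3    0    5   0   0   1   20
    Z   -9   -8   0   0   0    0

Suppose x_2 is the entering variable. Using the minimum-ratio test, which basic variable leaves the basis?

Column x_2 entries and ratios — u1: 13/3 = 13/3; u2: 4/2 = 2; u3: 20/5 = 4.
Smallest ratio is 2 in the row of u2, so u2 leaves.

u2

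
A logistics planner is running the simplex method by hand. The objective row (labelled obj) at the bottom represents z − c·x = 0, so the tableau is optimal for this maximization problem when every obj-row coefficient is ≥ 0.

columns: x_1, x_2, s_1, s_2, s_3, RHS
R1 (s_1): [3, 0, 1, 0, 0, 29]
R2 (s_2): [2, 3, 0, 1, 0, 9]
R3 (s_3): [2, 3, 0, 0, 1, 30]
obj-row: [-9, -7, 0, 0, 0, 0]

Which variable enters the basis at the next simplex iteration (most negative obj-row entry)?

Negative obj-row entries: x_1: -9, x_2: -7.
The most negative is -9 in column x_1, so x_1 enters.

x_1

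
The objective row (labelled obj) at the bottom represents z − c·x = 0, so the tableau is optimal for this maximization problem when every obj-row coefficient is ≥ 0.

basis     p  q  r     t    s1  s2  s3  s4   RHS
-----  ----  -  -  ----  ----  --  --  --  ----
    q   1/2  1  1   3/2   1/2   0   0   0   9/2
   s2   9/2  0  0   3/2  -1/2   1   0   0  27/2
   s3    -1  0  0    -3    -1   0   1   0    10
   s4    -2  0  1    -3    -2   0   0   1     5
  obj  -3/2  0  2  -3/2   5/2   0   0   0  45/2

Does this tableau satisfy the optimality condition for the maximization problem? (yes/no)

no

The obj-row has a negative entry -3/2 in column p, so it is not optimal.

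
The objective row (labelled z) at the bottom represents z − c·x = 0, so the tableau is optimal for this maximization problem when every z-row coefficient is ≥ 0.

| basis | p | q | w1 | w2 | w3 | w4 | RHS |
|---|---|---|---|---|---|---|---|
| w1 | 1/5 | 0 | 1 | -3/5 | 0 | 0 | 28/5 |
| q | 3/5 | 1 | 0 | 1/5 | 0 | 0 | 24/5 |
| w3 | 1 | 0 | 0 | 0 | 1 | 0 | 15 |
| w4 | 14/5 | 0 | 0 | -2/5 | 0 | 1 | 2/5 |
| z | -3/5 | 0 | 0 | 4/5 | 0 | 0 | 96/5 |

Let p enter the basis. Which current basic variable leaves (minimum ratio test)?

Column p entries and ratios — w1: (28/5)/(1/5) = 28; q: (24/5)/(3/5) = 8; w3: 15/1 = 15; w4: (2/5)/(14/5) = 1/7.
Smallest ratio is 1/7 in the row of w4, so w4 leaves.

w4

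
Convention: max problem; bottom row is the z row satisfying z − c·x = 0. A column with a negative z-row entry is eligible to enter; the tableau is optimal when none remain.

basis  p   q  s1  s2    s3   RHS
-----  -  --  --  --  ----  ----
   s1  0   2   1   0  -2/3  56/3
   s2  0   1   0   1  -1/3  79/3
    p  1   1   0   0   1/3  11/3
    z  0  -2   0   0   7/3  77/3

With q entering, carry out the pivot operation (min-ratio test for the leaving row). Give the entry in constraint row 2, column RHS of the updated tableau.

Ratio test on column q — row 1: (56/3)/2 = 28/3; row 2: (79/3)/1 = 79/3; row 3: (11/3)/1 = 11/3. Minimum is 11/3 at row 3 (p leaves); pivot element 1.
Divide row 3 by 1; eliminate column q from the other rows.
Row 2 update in column RHS: 79/3 − 1·(11/3) = 68/3.

68/3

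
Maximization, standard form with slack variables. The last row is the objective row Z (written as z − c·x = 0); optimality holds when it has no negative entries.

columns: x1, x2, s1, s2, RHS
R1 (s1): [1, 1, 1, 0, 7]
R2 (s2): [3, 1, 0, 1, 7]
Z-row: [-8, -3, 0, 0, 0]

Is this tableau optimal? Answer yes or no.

no

The Z-row has a negative entry -8 in column x1, so it is not optimal.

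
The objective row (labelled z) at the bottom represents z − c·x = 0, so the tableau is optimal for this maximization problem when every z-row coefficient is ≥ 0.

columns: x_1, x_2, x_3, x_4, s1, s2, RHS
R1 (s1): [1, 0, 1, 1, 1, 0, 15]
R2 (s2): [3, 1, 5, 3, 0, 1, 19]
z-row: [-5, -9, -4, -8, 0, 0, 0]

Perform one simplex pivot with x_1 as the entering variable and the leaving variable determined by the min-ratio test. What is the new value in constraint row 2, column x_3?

Ratio test on column x_1 — row 1: 15/1 = 15; row 2: 19/3 = 19/3. Minimum is 19/3 at row 2 (s2 leaves); pivot element 3.
Divide row 2 by 3; eliminate column x_1 from the other rows.
In the new row 2, the x_3 entry is the old entry divided by the pivot: 5/3 = 5/3.

5/3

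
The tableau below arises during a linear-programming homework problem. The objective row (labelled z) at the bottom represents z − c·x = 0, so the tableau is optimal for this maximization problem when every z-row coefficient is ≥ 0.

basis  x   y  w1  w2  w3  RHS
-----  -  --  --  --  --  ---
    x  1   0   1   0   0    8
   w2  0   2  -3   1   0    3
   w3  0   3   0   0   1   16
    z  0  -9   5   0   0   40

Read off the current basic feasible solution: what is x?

x is basic (row 1); its value is the RHS of that row, 8.

8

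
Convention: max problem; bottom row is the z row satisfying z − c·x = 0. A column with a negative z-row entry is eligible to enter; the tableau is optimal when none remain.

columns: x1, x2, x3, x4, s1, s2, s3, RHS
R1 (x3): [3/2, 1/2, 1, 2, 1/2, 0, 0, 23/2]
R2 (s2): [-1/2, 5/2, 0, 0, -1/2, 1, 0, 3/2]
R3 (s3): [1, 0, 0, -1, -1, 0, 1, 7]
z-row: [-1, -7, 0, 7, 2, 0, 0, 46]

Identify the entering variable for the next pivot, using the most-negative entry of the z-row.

x2

Negative z-row entries: x1: -1, x2: -7.
The most negative is -7 in column x2, so x2 enters.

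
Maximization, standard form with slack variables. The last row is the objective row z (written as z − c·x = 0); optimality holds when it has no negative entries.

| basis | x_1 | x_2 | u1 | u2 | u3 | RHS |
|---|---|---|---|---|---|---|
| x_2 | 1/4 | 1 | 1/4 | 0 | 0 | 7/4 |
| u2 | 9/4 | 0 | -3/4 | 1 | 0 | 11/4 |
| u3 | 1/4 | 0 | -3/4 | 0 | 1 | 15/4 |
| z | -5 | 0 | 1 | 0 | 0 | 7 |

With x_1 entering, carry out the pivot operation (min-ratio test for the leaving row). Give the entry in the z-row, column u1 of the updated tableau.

-2/3

Ratio test on column x_1 — row 1: (7/4)/(1/4) = 7; row 2: (11/4)/(9/4) = 11/9; row 3: (15/4)/(1/4) = 15. Minimum is 11/9 at row 2 (u2 leaves); pivot element 9/4.
Divide row 2 by 9/4; eliminate column x_1 from the other rows.
z-row update in column u1: 1 − (-5)·(-1/3) = -2/3.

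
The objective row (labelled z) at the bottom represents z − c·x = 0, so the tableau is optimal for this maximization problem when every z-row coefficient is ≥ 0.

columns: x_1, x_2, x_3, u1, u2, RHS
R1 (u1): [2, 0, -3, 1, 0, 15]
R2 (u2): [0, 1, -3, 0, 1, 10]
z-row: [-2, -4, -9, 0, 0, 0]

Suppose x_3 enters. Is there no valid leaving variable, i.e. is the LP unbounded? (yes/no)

Every constraint-row entry in column x_3 is ≤ 0, so increasing x_3 is unbounded.

yes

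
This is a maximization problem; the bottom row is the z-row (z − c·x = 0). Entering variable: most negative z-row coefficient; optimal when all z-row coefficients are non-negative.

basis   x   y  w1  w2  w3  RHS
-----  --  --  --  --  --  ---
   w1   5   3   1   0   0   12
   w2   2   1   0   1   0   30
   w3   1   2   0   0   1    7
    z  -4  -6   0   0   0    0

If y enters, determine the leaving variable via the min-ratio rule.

w3

Column y entries and ratios — w1: 12/3 = 4; w2: 30/1 = 30; w3: 7/2 = 7/2.
Smallest ratio is 7/2 in the row of w3, so w3 leaves.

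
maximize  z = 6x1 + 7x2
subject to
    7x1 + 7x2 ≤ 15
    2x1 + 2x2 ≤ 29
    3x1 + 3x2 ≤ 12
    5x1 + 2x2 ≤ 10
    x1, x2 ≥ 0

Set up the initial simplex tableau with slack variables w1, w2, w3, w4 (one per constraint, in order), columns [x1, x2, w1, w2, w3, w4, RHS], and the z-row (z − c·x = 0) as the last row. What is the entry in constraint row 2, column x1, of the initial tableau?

2

Constraint 2 has coefficient 2 on x1.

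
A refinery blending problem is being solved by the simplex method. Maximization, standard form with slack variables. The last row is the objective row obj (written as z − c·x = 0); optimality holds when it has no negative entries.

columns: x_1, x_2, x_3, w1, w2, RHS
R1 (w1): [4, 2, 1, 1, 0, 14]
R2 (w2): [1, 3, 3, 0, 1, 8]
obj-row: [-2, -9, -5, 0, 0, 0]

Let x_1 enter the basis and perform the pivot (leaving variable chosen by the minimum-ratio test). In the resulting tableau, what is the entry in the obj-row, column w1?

1/2

Ratio test on column x_1 — row 1: 14/4 = 7/2; row 2: 8/1 = 8. Minimum is 7/2 at row 1 (w1 leaves); pivot element 4.
Divide row 1 by 4; eliminate column x_1 from the other rows.
obj-row update in column w1: 0 − (-2)·(1/4) = 1/2.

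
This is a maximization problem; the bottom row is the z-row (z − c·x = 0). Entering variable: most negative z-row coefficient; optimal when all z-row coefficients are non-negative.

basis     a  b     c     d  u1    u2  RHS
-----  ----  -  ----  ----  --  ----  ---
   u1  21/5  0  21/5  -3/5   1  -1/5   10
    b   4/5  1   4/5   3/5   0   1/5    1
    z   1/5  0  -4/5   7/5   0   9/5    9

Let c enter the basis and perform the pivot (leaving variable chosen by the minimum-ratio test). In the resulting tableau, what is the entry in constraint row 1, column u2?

Ratio test on column c — row 1: 10/(21/5) = 50/21; row 2: 1/(4/5) = 5/4. Minimum is 5/4 at row 2 (b leaves); pivot element 4/5.
Divide row 2 by 4/5; eliminate column c from the other rows.
Row 1 update in column u2: -1/5 − (21/5)·(1/4) = -5/4.

-5/4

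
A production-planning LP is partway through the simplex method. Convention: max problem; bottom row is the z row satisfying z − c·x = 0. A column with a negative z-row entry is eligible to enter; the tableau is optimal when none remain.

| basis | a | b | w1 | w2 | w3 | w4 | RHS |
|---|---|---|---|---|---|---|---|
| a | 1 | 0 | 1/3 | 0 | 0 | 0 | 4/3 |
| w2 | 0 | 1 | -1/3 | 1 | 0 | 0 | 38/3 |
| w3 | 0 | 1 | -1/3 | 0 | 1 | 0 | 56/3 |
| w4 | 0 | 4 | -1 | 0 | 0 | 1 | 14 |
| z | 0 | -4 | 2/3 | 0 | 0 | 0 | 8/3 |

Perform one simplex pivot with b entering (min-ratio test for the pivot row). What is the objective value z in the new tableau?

Ratio test on column b — row 1: entry 0 ≤ 0; row 2: (38/3)/1 = 38/3; row 3: (56/3)/1 = 56/3; row 4: 14/4 = 7/2. Minimum is 7/2 at row 4 (w4 leaves); pivot element 4.
Pivot on row 4; the z-row RHS becomes 8/3 − (-4)·(7/2) = 50/3.

50/3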